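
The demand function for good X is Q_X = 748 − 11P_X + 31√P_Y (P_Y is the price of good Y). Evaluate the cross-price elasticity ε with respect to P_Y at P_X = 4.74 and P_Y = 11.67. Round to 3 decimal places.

0.066

At P_X = 4.74 and P_Y = 11.67: Q_X = 801.760.
∂Q_X/∂P_Y = 31/(2√P_Y) = 31/(2√11.67) = 4.5373.
ε = (∂Q_X/∂P_Y)(P_Y/Q_X) = 4.5373 × (11.67/801.760) ≈ 0.066.
ε > 0: substitutes.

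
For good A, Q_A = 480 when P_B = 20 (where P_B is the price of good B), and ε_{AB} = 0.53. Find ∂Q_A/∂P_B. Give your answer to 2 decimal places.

12.72

ε = (∂Q_A/∂P_B)·(P_B/Q_A) ⇒ ∂Q_A/∂P_B = ε·Q_A/P_B = 0.53 × 480/20 ≈ 12.72.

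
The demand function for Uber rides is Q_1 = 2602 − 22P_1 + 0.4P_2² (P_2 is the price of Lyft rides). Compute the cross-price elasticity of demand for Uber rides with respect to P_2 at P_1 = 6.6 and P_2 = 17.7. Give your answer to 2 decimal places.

At P_1 = 6.6 and P_2 = 17.7: Q_1 = 2582.116.
∂Q_1/∂P_2 = 0.8P_2 = 0.8(17.7) = 14.1600.
ε = (∂Q_1/∂P_2)(P_2/Q_1) = 14.1600 × (17.7/2582.116) ≈ 0.10.
ε > 0: substitutes.

0.10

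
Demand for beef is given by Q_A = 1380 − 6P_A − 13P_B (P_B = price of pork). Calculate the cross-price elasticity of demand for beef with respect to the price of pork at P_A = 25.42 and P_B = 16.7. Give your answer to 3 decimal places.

-0.215

At P_A = 25.42 and P_B = 16.7: Q_A = 1010.38.
∂Q_A/∂P_B = -13.
ε = (∂Q_A/∂P_B)(P_B/Q_A) = -13 × (16.7/1010.38) ≈ -0.215.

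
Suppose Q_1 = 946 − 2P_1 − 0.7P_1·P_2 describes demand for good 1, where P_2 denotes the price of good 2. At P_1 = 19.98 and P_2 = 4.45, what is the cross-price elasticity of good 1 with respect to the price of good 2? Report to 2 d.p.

-0.07

At P_1 = 19.98 and P_2 = 4.45: Q_1 = 843.802.
∂Q_1/∂P_2 = -0.7P_1 = -0.7(19.98) = -13.9860.
ε = (∂Q_1/∂P_2)(P_2/Q_1) = -13.9860 × (4.45/843.802) ≈ -0.07.
ε < 0: complements.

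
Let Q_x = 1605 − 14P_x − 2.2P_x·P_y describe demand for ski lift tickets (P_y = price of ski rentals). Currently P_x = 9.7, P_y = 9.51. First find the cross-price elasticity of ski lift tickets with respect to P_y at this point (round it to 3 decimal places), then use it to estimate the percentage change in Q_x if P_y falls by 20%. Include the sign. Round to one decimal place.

3.2%

At P_x = 9.7, P_y = 9.51: Q_x = 1266.257.
∂Q_x/∂P_y = -2.2P_x = -21.3400.
ε = (∂Q_x/∂P_y)(P_y/Q_x) = -21.3400 × 9.51/1266.257 ≈ -0.160.
%ΔQ_x ≈ ε × %ΔP_y = -0.160 × (-20%) = 3.2%.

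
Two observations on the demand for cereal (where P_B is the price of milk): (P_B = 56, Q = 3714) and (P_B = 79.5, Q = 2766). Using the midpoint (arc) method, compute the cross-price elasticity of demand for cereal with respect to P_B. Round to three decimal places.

ΔQ_A = 2766 − 3714 = -948; ΔP_B = 79.5 − 56 = 23.5.
Midpoints: Q̄_A = 3240.0, P̄_B = 67.75.
ε = (ΔQ_A/Q̄_A)/(ΔP_B/P̄_B) = (-948/3240.0)/(23.5/67.75) ≈ -0.844.
ε < 0: cereal and milk are complements.

-0.844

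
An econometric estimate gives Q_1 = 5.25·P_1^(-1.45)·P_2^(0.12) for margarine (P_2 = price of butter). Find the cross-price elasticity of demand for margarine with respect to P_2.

In a log-linear (constant-elasticity) demand function, the coefficient on the exponent of P_2 is the cross-price elasticity.
ε = 0.12. Positive, so margarine and butter are substitutes.

0.12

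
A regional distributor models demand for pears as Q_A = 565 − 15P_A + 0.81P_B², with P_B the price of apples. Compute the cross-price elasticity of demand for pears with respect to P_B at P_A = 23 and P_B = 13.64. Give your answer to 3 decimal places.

0.813

At P_A = 23 and P_B = 13.64: Q_A = 370.700.
∂Q_A/∂P_B = 1.62P_B = 1.62(13.64) = 22.0968.
ε = (∂Q_A/∂P_B)(P_B/Q_A) = 22.0968 × (13.64/370.700) ≈ 0.813.
ε > 0: substitutes.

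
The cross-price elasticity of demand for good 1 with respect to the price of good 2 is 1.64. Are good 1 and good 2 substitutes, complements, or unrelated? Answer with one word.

ε = 1.64 > 0, so a higher price of good 2 raises demand for good 1: substitutes.

substitutes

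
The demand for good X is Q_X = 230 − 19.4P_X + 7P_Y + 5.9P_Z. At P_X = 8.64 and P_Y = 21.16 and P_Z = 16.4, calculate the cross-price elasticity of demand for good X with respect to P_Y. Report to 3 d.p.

At P_X = 8.64 and P_Y = 21.16 and P_Z = 16.4: Q_X = 307.264.
∂Q_X/∂P_Y = 7.
ε = (∂Q_X/∂P_Y)(P_Y/Q_X) = 7 × (21.16/307.264) ≈ 0.482.

0.482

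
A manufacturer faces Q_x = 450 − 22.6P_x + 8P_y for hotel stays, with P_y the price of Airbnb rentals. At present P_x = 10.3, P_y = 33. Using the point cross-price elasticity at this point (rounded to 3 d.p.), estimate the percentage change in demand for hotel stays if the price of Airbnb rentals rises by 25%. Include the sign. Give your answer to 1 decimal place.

At P_x = 10.3, P_y = 33: Q_x = 481.22.
∂Q_x/∂P_y = 8.
ε = (∂Q_x/∂P_y)(P_y/Q_x) = 8.0000 × 33/481.22 ≈ 0.549.
%ΔQ_x ≈ ε × %ΔP_y = 0.549 × (25%) = 13.7%.

13.7%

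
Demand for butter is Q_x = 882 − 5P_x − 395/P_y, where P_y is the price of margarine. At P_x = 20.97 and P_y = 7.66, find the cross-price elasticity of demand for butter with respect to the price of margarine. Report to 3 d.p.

At P_x = 20.97 and P_y = 7.66: Q_x = 725.583.
∂Q_x/∂P_y = 395/P_y² = 6.7319.
ε = (∂Q_x/∂P_y)(P_y/Q_x) = 6.7319 × (7.66/725.583) ≈ 0.071.

0.071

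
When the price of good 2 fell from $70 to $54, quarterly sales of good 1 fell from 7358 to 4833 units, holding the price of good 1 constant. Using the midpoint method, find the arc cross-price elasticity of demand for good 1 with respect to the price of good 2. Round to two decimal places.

1.61

ΔQ_1 = 4833 − 7358 = -2525; ΔP_2 = 54 − 70 = -16.
Midpoints: Q̄_1 = 6095.5, P̄_2 = 62.00.
ε = (ΔQ_1/Q̄_1)/(ΔP_2/P̄_2) = (-2525/6095.5)/(-16/62.00) ≈ 1.61.
ε > 0: good 1 and good 2 are substitutes.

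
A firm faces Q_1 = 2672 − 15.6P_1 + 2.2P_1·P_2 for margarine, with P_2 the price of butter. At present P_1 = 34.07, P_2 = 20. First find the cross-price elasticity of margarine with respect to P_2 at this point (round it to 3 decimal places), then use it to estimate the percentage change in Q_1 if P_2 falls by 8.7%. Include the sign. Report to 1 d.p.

-3.6%

At P_1 = 34.07, P_2 = 20: Q_1 = 3639.588.
∂Q_1/∂P_2 = 2.2P_1 = 74.9540.
ε = (∂Q_1/∂P_2)(P_2/Q_1) = 74.9540 × 20/3639.588 ≈ 0.412.
%ΔQ_1 ≈ ε × %ΔP_2 = 0.412 × (-8.7%) = -3.6%.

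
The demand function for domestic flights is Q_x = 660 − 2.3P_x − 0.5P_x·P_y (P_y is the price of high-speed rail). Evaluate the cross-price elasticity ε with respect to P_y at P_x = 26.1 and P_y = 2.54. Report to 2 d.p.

At P_x = 26.1 and P_y = 2.54: Q_x = 566.823.
∂Q_x/∂P_y = -0.5P_x = -0.5(26.1) = -13.0500.
ε = (∂Q_x/∂P_y)(P_y/Q_x) = -13.0500 × (2.54/566.823) ≈ -0.06.

-0.06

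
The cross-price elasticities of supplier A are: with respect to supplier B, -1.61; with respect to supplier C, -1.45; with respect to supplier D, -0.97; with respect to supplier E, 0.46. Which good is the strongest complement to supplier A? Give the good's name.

Complements have ε < 0. The most negative value is -1.61 (supplier B).

supplier B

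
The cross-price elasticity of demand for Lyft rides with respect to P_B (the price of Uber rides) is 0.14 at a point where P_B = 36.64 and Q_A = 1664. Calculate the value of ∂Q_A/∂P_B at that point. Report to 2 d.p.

6.36

ε = (∂Q_A/∂P_B)·(P_B/Q_A) ⇒ ∂Q_A/∂P_B = ε·Q_A/P_B = 0.14 × 1664/36.64 ≈ 6.36.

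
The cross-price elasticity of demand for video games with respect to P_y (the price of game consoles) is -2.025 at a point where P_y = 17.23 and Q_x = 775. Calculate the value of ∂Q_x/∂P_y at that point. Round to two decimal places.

ε = (∂Q_x/∂P_y)·(P_y/Q_x) ⇒ ∂Q_x/∂P_y = ε·Q_x/P_y = -2.025 × 775/17.23 ≈ -91.08.

-91.08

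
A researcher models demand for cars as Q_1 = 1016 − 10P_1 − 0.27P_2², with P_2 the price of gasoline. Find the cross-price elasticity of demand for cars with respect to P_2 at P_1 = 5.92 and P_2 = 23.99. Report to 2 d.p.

-0.39

At P_1 = 5.92 and P_2 = 23.99: Q_1 = 801.410.
∂Q_1/∂P_2 = -0.54P_2 = -0.54(23.99) = -12.9546.
ε = (∂Q_1/∂P_2)(P_2/Q_1) = -12.9546 × (23.99/801.410) ≈ -0.39.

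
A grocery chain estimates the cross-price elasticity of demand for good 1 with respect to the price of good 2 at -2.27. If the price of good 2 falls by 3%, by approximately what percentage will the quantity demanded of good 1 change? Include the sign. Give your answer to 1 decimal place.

6.8%

%ΔQ ≈ ε × %ΔP of good 2 = -2.27 × (-3%) = 6.8%.
Demand for good 1 rises by about 6.8%.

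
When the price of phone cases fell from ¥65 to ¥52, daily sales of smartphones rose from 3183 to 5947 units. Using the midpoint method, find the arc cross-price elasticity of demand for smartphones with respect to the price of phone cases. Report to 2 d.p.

ΔQ_A = 5947 − 3183 = 2764; ΔP_B = 52 − 65 = -13.
Midpoints: Q̄_A = 4565.0, P̄_B = 58.50.
ε = (ΔQ_A/Q̄_A)/(ΔP_B/P̄_B) = (2764/4565.0)/(-13/58.50) ≈ -2.72.
ε < 0: smartphones and phone cases are complements.

-2.72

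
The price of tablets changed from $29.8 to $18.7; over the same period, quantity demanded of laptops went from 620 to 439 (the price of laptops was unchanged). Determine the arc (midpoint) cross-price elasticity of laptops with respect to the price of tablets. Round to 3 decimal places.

0.747

ΔQ_A = 439 − 620 = -181; ΔP_B = 18.7 − 29.8 = -11.1.
Midpoints: Q̄_A = 529.5, P̄_B = 24.25.
ε = (ΔQ_A/Q̄_A)/(ΔP_B/P̄_B) = (-181/529.5)/(-11.1/24.25) ≈ 0.747.
ε > 0: laptops and tablets are substitutes.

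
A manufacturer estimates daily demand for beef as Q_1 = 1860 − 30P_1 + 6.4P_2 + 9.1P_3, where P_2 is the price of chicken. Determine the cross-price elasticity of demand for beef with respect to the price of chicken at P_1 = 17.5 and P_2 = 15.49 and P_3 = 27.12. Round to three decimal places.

At P_1 = 17.5 and P_2 = 15.49 and P_3 = 27.12: Q_1 = 1680.928.
∂Q_1/∂P_2 = 6.4.
ε = (∂Q_1/∂P_2)(P_2/Q_1) = 6.4 × (15.49/1680.928) ≈ 0.059.
Since ε > 0, beef and chicken are substitutes.

0.059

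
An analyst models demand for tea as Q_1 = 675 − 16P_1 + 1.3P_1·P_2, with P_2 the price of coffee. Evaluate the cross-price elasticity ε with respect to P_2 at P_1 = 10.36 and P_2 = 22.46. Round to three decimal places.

At P_1 = 10.36 and P_2 = 22.46: Q_1 = 811.731.
∂Q_1/∂P_2 = 1.3P_1 = 1.3(10.36) = 13.4680.
ε = (∂Q_1/∂P_2)(P_2/Q_1) = 13.4680 × (22.46/811.731) ≈ 0.373.

0.373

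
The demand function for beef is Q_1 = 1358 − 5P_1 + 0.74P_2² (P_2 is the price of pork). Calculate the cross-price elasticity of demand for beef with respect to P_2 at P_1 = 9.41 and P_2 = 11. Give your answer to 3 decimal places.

0.128

At P_1 = 9.41 and P_2 = 11: Q_1 = 1400.49.
∂Q_1/∂P_2 = 1.48P_2 = 1.48(11) = 16.2800.
ε = (∂Q_1/∂P_2)(P_2/Q_1) = 16.2800 × (11/1400.49) ≈ 0.128.
ε > 0: substitutes.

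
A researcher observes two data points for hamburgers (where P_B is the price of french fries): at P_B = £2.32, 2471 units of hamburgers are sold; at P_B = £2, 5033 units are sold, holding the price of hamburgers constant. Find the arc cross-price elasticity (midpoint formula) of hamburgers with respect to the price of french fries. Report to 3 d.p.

-4.609

ΔQ_A = 5033 − 2471 = 2562; ΔP_B = 2 − 2.32 = -0.32.
Midpoints: Q̄_A = 3752.0, P̄_B = 2.16.
ε = (ΔQ_A/Q̄_A)/(ΔP_B/P̄_B) = (2562/3752.0)/(-0.32/2.16) ≈ -4.609.
ε < 0: hamburgers and french fries are complements.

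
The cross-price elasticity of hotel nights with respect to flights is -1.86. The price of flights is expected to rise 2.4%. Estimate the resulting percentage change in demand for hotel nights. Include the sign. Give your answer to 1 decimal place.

%ΔQ ≈ ε × %ΔP of flights = -1.86 × (2.4%) = -4.5%.

-4.5%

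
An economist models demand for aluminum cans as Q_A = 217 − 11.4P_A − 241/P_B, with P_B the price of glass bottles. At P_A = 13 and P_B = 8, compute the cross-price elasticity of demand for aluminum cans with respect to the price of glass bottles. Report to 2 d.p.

0.78

At P_A = 13 and P_B = 8: Q_A = 38.675.
∂Q_A/∂P_B = 241/P_B² = 3.7656.
ε = (∂Q_A/∂P_B)(P_B/Q_A) = 3.7656 × (8/38.675) ≈ 0.78.
ε > 0: substitutes.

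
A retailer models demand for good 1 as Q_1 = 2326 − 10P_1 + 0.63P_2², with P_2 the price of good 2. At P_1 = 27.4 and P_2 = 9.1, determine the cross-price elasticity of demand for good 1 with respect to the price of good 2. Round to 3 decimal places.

0.050

At P_1 = 27.4 and P_2 = 9.1: Q_1 = 2104.170.
∂Q_1/∂P_2 = 1.26P_2 = 1.26(9.1) = 11.4660.
ε = (∂Q_1/∂P_2)(P_2/Q_1) = 11.4660 × (9.1/2104.170) ≈ 0.050.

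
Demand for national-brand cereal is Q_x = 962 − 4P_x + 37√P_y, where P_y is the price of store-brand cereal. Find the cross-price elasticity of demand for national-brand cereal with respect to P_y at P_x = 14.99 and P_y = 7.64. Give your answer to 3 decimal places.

0.051

At P_x = 14.99 and P_y = 7.64: Q_x = 1004.310.
∂Q_x/∂P_y = 37/(2√P_y) = 37/(2√7.64) = 6.6931.
ε = (∂Q_x/∂P_y)(P_y/Q_x) = 6.6931 × (7.64/1004.310) ≈ 0.051.
ε > 0: substitutes.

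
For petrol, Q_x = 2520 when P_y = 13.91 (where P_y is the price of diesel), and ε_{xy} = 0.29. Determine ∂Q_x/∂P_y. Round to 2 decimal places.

ε = (∂Q_x/∂P_y)·(P_y/Q_x) ⇒ ∂Q_x/∂P_y = ε·Q_x/P_y = 0.29 × 2520/13.91 ≈ 52.54.

52.54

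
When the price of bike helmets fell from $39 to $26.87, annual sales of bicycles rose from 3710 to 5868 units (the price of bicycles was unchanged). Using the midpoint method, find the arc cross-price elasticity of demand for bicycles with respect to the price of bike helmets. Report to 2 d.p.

ΔQ_A = 5868 − 3710 = 2158; ΔP_B = 26.87 − 39 = -12.13.
Midpoints: Q̄_A = 4789.0, P̄_B = 32.94.
ε = (ΔQ_A/Q̄_A)/(ΔP_B/P̄_B) = (2158/4789.0)/(-12.13/32.94) ≈ -1.22.
ε < 0: bicycles and bike helmets are complements.

-1.22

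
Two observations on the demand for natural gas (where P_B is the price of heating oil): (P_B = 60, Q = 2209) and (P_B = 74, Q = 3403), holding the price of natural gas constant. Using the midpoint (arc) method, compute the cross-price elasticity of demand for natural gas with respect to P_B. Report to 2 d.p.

ΔQ_A = 3403 − 2209 = 1194; ΔP_B = 74 − 60 = 14.
Midpoints: Q̄_A = 2806.0, P̄_B = 67.00.
ε = (ΔQ_A/Q̄_A)/(ΔP_B/P̄_B) = (1194/2806.0)/(14/67.00) ≈ 2.04.
ε > 0: natural gas and heating oil are substitutes.

2.04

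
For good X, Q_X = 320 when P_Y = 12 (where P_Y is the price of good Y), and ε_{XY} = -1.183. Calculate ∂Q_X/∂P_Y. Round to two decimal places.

ε = (∂Q_X/∂P_Y)·(P_Y/Q_X) ⇒ ∂Q_X/∂P_Y = ε·Q_X/P_Y = -1.183 × 320/12 ≈ -31.55.

-31.55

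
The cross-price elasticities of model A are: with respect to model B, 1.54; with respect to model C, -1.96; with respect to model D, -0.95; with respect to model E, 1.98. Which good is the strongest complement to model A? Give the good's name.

model C

Complements have ε < 0. The most negative value is -1.96 (model C).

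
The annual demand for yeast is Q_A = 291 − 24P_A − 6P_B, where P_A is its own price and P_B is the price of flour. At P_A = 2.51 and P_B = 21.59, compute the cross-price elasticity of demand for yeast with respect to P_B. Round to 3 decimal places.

At P_A = 2.51 and P_B = 21.59: Q_A = 101.22.
∂Q_A/∂P_B = -6.
ε = (∂Q_A/∂P_B)(P_B/Q_A) = -6 × (21.59/101.22) ≈ -1.280.
Since ε < 0, yeast and flour are complements.

-1.280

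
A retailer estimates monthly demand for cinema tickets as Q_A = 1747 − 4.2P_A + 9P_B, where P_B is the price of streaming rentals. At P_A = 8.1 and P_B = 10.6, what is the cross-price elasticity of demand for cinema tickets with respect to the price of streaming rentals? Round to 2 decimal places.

0.05

At P_A = 8.1 and P_B = 10.6: Q_A = 1808.38.
∂Q_A/∂P_B = 9.
ε = (∂Q_A/∂P_B)(P_B/Q_A) = 9 × (10.6/1808.38) ≈ 0.05.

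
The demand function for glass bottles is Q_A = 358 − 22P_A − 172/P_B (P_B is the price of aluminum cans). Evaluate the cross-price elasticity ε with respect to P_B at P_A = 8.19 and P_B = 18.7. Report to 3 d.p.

At P_A = 8.19 and P_B = 18.7: Q_A = 168.622.
∂Q_A/∂P_B = 172/P_B² = 0.4919.
ε = (∂Q_A/∂P_B)(P_B/Q_A) = 0.4919 × (18.7/168.622) ≈ 0.055.
ε > 0: substitutes.

0.055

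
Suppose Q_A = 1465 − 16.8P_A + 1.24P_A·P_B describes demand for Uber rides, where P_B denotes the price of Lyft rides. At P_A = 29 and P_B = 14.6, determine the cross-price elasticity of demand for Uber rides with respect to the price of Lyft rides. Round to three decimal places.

0.349

At P_A = 29 and P_B = 14.6: Q_A = 1502.816.
∂Q_A/∂P_B = 1.24P_A = 1.24(29) = 35.9600.
ε = (∂Q_A/∂P_B)(P_B/Q_A) = 35.9600 × (14.6/1502.816) ≈ 0.349.
ε > 0: substitutes.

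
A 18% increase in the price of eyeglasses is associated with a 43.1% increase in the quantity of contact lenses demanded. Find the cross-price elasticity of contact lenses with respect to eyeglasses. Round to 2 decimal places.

2.39

ε = (%ΔQ of contact lenses) / (%ΔP of eyeglasses) = (43.1%) / (18%) ≈ 2.39.
Positive cross-price elasticity: substitutes.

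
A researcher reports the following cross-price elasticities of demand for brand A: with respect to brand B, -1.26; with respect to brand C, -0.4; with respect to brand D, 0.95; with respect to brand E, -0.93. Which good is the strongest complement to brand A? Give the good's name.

brand B

Complements have ε < 0. The most negative value is -1.26 (brand B).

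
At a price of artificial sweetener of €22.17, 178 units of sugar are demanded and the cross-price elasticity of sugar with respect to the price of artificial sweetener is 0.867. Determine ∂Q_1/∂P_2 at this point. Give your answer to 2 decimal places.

ε = (∂Q_1/∂P_2)·(P_2/Q_1) ⇒ ∂Q_1/∂P_2 = ε·Q_1/P_2 = 0.867 × 178/22.17 ≈ 6.96.

6.96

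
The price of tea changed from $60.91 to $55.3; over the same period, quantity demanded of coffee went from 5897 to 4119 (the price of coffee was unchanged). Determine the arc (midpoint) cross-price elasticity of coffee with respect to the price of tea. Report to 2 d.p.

3.68

ΔQ_A = 4119 − 5897 = -1778; ΔP_B = 55.3 − 60.91 = -5.61.
Midpoints: Q̄_A = 5008.0, P̄_B = 58.10.
ε = (ΔQ_A/Q̄_A)/(ΔP_B/P̄_B) = (-1778/5008.0)/(-5.61/58.10) ≈ 3.68.
ε > 0: coffee and tea are substitutes.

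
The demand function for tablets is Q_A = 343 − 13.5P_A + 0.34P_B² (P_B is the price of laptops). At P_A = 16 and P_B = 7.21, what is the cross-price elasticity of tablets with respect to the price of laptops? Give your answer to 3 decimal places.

0.244

At P_A = 16 and P_B = 7.21: Q_A = 144.675.
∂Q_A/∂P_B = 0.68P_B = 0.68(7.21) = 4.9028.
ε = (∂Q_A/∂P_B)(P_B/Q_A) = 4.9028 × (7.21/144.675) ≈ 0.244.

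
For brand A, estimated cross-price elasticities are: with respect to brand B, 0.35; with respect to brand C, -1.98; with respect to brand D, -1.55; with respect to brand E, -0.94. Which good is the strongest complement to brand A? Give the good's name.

brand C

Complements have ε < 0. The most negative value is -1.98 (brand C).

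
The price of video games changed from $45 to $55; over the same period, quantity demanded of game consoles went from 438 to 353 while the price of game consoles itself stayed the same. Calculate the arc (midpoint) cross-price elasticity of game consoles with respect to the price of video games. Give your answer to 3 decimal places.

-1.075

ΔQ_A = 353 − 438 = -85; ΔP_B = 55 − 45 = 10.
Midpoints: Q̄_A = 395.5, P̄_B = 50.00.
ε = (ΔQ_A/Q̄_A)/(ΔP_B/P̄_B) = (-85/395.5)/(10/50.00) ≈ -1.075.
ε < 0: game consoles and video games are complements.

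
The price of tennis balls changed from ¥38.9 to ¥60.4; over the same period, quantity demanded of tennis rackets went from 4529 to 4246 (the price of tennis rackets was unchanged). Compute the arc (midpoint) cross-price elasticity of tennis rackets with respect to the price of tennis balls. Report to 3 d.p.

ΔQ_A = 4246 − 4529 = -283; ΔP_B = 60.4 − 38.9 = 21.5.
Midpoints: Q̄_A = 4387.5, P̄_B = 49.65.
ε = (ΔQ_A/Q̄_A)/(ΔP_B/P̄_B) = (-283/4387.5)/(21.5/49.65) ≈ -0.149.

-0.149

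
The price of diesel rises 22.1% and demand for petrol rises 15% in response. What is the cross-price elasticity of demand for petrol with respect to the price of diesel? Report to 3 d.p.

ε = (%ΔQ of petrol) / (%ΔP of diesel) = (15%) / (22.1%) ≈ 0.679.

0.679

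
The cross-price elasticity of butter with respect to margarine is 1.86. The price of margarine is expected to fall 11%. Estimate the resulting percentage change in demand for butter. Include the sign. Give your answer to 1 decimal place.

%ΔQ ≈ ε × %ΔP of margarine = 1.86 × (-11%) = -20.5%.

-20.5%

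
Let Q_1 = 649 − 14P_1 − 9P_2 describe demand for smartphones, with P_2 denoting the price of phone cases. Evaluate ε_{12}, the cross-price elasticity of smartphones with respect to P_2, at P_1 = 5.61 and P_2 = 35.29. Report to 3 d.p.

At P_1 = 5.61 and P_2 = 35.29: Q_1 = 252.85.
∂Q_1/∂P_2 = -9.
ε = (∂Q_1/∂P_2)(P_2/Q_1) = -9 × (35.29/252.85) ≈ -1.256.
Since ε < 0, smartphones and phone cases are complements.

-1.256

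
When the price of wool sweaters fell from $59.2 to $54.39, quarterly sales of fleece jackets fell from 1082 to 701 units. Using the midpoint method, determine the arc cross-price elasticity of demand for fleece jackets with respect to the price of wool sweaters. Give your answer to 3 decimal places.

ΔQ_A = 701 − 1082 = -381; ΔP_B = 54.39 − 59.2 = -4.81.
Midpoints: Q̄_A = 891.5, P̄_B = 56.80.
ε = (ΔQ_A/Q̄_A)/(ΔP_B/P̄_B) = (-381/891.5)/(-4.81/56.80) ≈ 5.046.

5.046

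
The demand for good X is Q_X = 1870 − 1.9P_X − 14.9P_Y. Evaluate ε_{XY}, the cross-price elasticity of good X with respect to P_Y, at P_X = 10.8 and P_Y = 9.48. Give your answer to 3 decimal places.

-0.083

At P_X = 10.8 and P_Y = 9.48: Q_X = 1708.228.
∂Q_X/∂P_Y = -14.9.
ε = (∂Q_X/∂P_Y)(P_Y/Q_X) = -14.9 × (9.48/1708.228) ≈ -0.083.
Since ε < 0, good X and good Y are complements.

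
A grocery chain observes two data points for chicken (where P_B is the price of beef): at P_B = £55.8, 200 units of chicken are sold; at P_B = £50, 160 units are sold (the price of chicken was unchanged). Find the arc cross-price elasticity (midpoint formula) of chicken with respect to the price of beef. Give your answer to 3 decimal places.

ΔQ_A = 160 − 200 = -40; ΔP_B = 50 − 55.8 = -5.8.
Midpoints: Q̄_A = 180.0, P̄_B = 52.90.
ε = (ΔQ_A/Q̄_A)/(ΔP_B/P̄_B) = (-40/180.0)/(-5.8/52.90) ≈ 2.027.

2.027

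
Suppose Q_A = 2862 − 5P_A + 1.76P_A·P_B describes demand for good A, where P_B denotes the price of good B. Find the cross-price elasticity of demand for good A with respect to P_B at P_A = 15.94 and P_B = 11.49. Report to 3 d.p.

At P_A = 15.94 and P_B = 11.49: Q_A = 3104.645.
∂Q_A/∂P_B = 1.76P_A = 1.76(15.94) = 28.0544.
ε = (∂Q_A/∂P_B)(P_B/Q_A) = 28.0544 × (11.49/3104.645) ≈ 0.104.
ε > 0: substitutes.

0.104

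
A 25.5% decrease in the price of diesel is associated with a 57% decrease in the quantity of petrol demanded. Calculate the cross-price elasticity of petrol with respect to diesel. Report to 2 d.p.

2.24

ε = (%ΔQ of petrol) / (%ΔP of diesel) = (-57%) / (-25.5%) ≈ 2.24.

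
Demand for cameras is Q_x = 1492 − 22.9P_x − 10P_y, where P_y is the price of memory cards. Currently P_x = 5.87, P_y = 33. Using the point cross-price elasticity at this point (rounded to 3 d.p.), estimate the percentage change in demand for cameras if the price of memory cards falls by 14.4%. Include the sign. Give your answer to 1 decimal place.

4.6%

At P_x = 5.87, P_y = 33: Q_x = 1027.577.
∂Q_x/∂P_y = -10.
ε = (∂Q_x/∂P_y)(P_y/Q_x) = -10.0000 × 33/1027.577 ≈ -0.321.
%ΔQ_x ≈ ε × %ΔP_y = -0.321 × (-14.4%) = 4.6%.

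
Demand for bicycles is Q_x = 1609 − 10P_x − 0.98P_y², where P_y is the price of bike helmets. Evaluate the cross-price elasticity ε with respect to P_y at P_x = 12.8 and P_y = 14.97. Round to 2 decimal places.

At P_x = 12.8 and P_y = 14.97: Q_x = 1261.381.
∂Q_x/∂P_y = -1.96P_y = -1.96(14.97) = -29.3412.
ε = (∂Q_x/∂P_y)(P_y/Q_x) = -29.3412 × (14.97/1261.381) ≈ -0.35.
ε < 0: complements.

-0.35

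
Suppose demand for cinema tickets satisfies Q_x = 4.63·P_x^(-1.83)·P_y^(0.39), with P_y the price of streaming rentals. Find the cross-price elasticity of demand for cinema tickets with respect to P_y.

0.39

In a log-linear (constant-elasticity) demand function, the coefficient on the exponent of P_y is the cross-price elasticity.
ε = 0.39. Positive, so cinema tickets and streaming rentals are substitutes.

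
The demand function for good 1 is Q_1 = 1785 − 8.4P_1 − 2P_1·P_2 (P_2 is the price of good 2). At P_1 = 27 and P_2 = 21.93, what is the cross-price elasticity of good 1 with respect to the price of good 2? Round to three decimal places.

At P_1 = 27 and P_2 = 21.93: Q_1 = 373.98.
∂Q_1/∂P_2 = -2P_1 = -2(27) = -54.0000.
ε = (∂Q_1/∂P_2)(P_2/Q_1) = -54.0000 × (21.93/373.98) ≈ -3.167.
ε < 0: complements.

-3.167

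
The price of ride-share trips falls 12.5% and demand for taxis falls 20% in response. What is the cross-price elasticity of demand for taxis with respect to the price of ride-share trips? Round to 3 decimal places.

ε = (%ΔQ of taxis) / (%ΔP of ride-share trips) = (-20%) / (-12.5%) ≈ 1.600.
Positive cross-price elasticity: substitutes.

1.600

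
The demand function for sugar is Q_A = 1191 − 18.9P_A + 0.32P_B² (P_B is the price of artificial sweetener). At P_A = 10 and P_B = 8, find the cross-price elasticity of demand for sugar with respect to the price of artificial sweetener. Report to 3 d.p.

0.040

At P_A = 10 and P_B = 8: Q_A = 1022.48.
∂Q_A/∂P_B = 0.64P_B = 0.64(8) = 5.1200.
ε = (∂Q_A/∂P_B)(P_B/Q_A) = 5.1200 × (8/1022.48) ≈ 0.040.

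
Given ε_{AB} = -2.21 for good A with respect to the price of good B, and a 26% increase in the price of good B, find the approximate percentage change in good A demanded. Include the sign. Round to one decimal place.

%ΔQ ≈ ε × %ΔP of good B = -2.21 × (26%) = -57.5%.

-57.5%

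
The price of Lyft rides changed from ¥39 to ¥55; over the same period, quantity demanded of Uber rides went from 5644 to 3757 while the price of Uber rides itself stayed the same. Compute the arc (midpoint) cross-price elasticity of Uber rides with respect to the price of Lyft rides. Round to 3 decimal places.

-1.179

ΔQ_A = 3757 − 5644 = -1887; ΔP_B = 55 − 39 = 16.
Midpoints: Q̄_A = 4700.5, P̄_B = 47.00.
ε = (ΔQ_A/Q̄_A)/(ΔP_B/P̄_B) = (-1887/4700.5)/(16/47.00) ≈ -1.179.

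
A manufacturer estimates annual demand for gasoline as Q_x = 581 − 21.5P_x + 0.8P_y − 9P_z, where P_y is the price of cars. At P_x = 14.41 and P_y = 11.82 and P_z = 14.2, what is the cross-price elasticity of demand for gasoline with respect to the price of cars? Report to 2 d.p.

0.06

At P_x = 14.41 and P_y = 11.82 and P_z = 14.2: Q_x = 152.841.
∂Q_x/∂P_y = 0.8.
ε = (∂Q_x/∂P_y)(P_y/Q_x) = 0.8 × (11.82/152.841) ≈ 0.06.
Since ε > 0, gasoline and cars are substitutes.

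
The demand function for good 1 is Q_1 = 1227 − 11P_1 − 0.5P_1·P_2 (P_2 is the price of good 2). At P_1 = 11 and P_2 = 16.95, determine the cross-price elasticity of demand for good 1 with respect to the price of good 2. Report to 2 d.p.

At P_1 = 11 and P_2 = 16.95: Q_1 = 1012.775.
∂Q_1/∂P_2 = -0.5P_1 = -0.5(11) = -5.5000.
ε = (∂Q_1/∂P_2)(P_2/Q_1) = -5.5000 × (16.95/1012.775) ≈ -0.09.
ε < 0: complements.

-0.09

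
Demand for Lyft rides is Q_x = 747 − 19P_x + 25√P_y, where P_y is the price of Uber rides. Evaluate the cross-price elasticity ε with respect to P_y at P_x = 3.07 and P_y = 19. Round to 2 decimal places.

0.07

At P_x = 3.07 and P_y = 19: Q_x = 797.642.
∂Q_x/∂P_y = 25/(2√P_y) = 25/(2√19) = 2.8677.
ε = (∂Q_x/∂P_y)(P_y/Q_x) = 2.8677 × (19/797.642) ≈ 0.07.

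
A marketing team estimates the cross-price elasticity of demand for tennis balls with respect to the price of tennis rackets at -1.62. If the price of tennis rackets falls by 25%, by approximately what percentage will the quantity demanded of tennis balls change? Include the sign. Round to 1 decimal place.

%ΔQ ≈ ε × %ΔP of tennis rackets = -1.62 × (-25%) = 40.5%.

40.5%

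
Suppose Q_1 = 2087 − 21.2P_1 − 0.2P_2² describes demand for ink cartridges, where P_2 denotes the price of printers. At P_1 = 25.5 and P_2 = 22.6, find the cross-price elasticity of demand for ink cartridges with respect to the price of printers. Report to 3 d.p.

-0.141

At P_1 = 25.5 and P_2 = 22.6: Q_1 = 1444.248.
∂Q_1/∂P_2 = -0.4P_2 = -0.4(22.6) = -9.0400.
ε = (∂Q_1/∂P_2)(P_2/Q_1) = -9.0400 × (22.6/1444.248) ≈ -0.141.
ε < 0: complements.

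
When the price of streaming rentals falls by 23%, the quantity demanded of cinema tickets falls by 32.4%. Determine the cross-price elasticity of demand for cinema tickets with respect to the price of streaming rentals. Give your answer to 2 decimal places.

1.41

ε = (%ΔQ of cinema tickets) / (%ΔP of streaming rentals) = (-32.4%) / (-23%) ≈ 1.41.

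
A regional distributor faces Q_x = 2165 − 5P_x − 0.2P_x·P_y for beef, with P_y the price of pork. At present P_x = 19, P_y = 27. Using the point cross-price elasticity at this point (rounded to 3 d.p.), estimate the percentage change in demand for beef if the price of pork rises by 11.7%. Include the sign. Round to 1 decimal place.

At P_x = 19, P_y = 27: Q_x = 1967.4.
∂Q_x/∂P_y = -0.2P_x = -3.8000.
ε = (∂Q_x/∂P_y)(P_y/Q_x) = -3.8000 × 27/1967.4 ≈ -0.052.
%ΔQ_x ≈ ε × %ΔP_y = -0.052 × (11.7%) = -0.6%.

-0.6%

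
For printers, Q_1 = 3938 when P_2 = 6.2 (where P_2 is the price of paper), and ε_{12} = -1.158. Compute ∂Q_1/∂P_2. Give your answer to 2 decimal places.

ε = (∂Q_1/∂P_2)·(P_2/Q_1) ⇒ ∂Q_1/∂P_2 = ε·Q_1/P_2 = -1.158 × 3938/6.2 ≈ -735.52.

-735.52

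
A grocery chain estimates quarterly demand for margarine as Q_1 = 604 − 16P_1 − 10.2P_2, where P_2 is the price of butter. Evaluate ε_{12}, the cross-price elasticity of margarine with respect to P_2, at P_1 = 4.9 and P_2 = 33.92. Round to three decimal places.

At P_1 = 4.9 and P_2 = 33.92: Q_1 = 179.616.
∂Q_1/∂P_2 = -10.2.
ε = (∂Q_1/∂P_2)(P_2/Q_1) = -10.2 × (33.92/179.616) ≈ -1.926.

-1.926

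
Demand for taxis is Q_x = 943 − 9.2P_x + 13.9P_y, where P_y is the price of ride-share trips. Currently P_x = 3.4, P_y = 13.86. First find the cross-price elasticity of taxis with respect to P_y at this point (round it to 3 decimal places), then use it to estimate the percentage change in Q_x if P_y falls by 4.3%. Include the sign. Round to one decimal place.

At P_x = 3.4, P_y = 13.86: Q_x = 1104.374.
∂Q_x/∂P_y = 13.9.
ε = (∂Q_x/∂P_y)(P_y/Q_x) = 13.9000 × 13.86/1104.374 ≈ 0.174.
%ΔQ_x ≈ ε × %ΔP_y = 0.174 × (-4.3%) = -0.7%.

-0.7%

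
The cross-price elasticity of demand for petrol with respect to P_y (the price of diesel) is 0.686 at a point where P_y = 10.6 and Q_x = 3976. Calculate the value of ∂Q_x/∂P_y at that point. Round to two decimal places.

ε = (∂Q_x/∂P_y)·(P_y/Q_x) ⇒ ∂Q_x/∂P_y = ε·Q_x/P_y = 0.686 × 3976/10.6 ≈ 257.31.

257.31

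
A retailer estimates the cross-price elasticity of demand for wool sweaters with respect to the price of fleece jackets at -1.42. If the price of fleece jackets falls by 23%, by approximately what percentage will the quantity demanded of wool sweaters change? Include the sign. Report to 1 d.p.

%ΔQ ≈ ε × %ΔP of fleece jackets = -1.42 × (-23%) = 32.7%.

32.7%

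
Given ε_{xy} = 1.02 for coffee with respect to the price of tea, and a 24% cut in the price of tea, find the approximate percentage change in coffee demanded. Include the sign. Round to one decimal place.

-24.5%

%ΔQ ≈ ε × %ΔP of tea = 1.02 × (-24%) = -24.5%.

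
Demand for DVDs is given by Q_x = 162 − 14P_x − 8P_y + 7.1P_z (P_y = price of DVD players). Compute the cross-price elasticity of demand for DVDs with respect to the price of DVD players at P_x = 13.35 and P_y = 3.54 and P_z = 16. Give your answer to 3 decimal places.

At P_x = 13.35 and P_y = 3.54 and P_z = 16: Q_x = 60.38.
∂Q_x/∂P_y = -8.
ε = (∂Q_x/∂P_y)(P_y/Q_x) = -8 × (3.54/60.38) ≈ -0.469.

-0.469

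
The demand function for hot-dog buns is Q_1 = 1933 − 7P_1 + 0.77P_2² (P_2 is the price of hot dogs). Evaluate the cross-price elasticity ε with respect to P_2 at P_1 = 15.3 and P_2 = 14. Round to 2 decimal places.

At P_1 = 15.3 and P_2 = 14: Q_1 = 1976.82.
∂Q_1/∂P_2 = 1.54P_2 = 1.54(14) = 21.5600.
ε = (∂Q_1/∂P_2)(P_2/Q_1) = 21.5600 × (14/1976.82) ≈ 0.15.

0.15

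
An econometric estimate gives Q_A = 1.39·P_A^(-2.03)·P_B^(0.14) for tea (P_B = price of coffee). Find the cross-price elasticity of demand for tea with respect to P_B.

0.14

In a log-linear (constant-elasticity) demand function, the coefficient on the exponent of P_B is the cross-price elasticity.
ε = 0.14. Positive, so tea and coffee are substitutes.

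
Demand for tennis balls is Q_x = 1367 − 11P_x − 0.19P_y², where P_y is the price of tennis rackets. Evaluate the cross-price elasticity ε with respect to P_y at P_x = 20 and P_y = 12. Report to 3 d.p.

At P_x = 20 and P_y = 12: Q_x = 1119.64.
∂Q_x/∂P_y = -0.38P_y = -0.38(12) = -4.5600.
ε = (∂Q_x/∂P_y)(P_y/Q_x) = -4.5600 × (12/1119.64) ≈ -0.049.
ε < 0: complements.

-0.049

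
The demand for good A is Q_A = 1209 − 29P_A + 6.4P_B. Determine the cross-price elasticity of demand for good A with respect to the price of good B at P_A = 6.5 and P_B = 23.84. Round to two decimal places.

At P_A = 6.5 and P_B = 23.84: Q_A = 1173.076.
∂Q_A/∂P_B = 6.4.
ε = (∂Q_A/∂P_B)(P_B/Q_A) = 6.4 × (23.84/1173.076) ≈ 0.13.

0.13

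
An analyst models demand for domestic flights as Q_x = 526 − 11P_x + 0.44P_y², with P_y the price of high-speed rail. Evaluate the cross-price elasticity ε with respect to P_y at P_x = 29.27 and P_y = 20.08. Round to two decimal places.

0.93

At P_x = 29.27 and P_y = 20.08: Q_x = 381.441.
∂Q_x/∂P_y = 0.88P_y = 0.88(20.08) = 17.6704.
ε = (∂Q_x/∂P_y)(P_y/Q_x) = 17.6704 × (20.08/381.441) ≈ 0.93.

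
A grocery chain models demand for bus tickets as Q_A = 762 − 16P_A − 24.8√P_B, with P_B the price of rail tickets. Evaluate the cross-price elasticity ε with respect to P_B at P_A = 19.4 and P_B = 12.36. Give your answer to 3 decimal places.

At P_A = 19.4 and P_B = 12.36: Q_A = 364.411.
∂Q_A/∂P_B = -24.8/(2√P_B) = -24.8/(2√12.36) = -3.5271.
ε = (∂Q_A/∂P_B)(P_B/Q_A) = -3.5271 × (12.36/364.411) ≈ -0.120.

-0.120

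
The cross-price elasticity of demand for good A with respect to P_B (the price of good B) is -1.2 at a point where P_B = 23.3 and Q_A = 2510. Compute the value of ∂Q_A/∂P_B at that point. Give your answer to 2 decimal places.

ε = (∂Q_A/∂P_B)·(P_B/Q_A) ⇒ ∂Q_A/∂P_B = ε·Q_A/P_B = -1.2 × 2510/23.3 ≈ -129.27.

-129.27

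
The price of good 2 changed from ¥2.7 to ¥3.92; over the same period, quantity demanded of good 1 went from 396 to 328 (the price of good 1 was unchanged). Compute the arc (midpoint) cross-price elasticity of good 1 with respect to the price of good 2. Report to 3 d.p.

ΔQ_1 = 328 − 396 = -68; ΔP_2 = 3.92 − 2.7 = 1.22.
Midpoints: Q̄_1 = 362.0, P̄_2 = 3.31.
ε = (ΔQ_1/Q̄_1)/(ΔP_2/P̄_2) = (-68/362.0)/(1.22/3.31) ≈ -0.510.

-0.510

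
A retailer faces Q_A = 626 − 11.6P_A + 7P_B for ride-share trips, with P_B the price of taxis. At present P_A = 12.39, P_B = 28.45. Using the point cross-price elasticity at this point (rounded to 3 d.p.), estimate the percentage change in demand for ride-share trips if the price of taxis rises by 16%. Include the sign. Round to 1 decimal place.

4.7%

At P_A = 12.39, P_B = 28.45: Q_A = 681.426.
∂Q_A/∂P_B = 7.
ε = (∂Q_A/∂P_B)(P_B/Q_A) = 7.0000 × 28.45/681.426 ≈ 0.292.
%ΔQ_A ≈ ε × %ΔP_B = 0.292 × (16%) = 4.7%.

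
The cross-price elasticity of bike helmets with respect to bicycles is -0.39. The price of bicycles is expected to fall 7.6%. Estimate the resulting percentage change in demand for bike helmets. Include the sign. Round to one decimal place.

3.0%

%ΔQ ≈ ε × %ΔP of bicycles = -0.39 × (-7.6%) = 3.0%.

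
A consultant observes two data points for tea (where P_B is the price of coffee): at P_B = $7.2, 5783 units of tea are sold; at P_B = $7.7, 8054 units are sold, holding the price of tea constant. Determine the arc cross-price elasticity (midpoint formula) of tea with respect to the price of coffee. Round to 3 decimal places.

4.891

ΔQ_A = 8054 − 5783 = 2271; ΔP_B = 7.7 − 7.2 = 0.5.
Midpoints: Q̄_A = 6918.5, P̄_B = 7.45.
ε = (ΔQ_A/Q̄_A)/(ΔP_B/P̄_B) = (2271/6918.5)/(0.5/7.45) ≈ 4.891.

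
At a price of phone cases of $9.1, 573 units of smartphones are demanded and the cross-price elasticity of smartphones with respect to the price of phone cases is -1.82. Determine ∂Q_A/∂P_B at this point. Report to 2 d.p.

ε = (∂Q_A/∂P_B)·(P_B/Q_A) ⇒ ∂Q_A/∂P_B = ε·Q_A/P_B = -1.82 × 573/9.1 ≈ -114.60.

-114.60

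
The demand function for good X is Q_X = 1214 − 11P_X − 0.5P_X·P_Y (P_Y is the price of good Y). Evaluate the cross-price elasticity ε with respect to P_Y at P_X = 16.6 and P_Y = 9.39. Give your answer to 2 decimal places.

-0.08

At P_X = 16.6 and P_Y = 9.39: Q_X = 953.463.
∂Q_X/∂P_Y = -0.5P_X = -0.5(16.6) = -8.3000.
ε = (∂Q_X/∂P_Y)(P_Y/Q_X) = -8.3000 × (9.39/953.463) ≈ -0.08.
ε < 0: complements.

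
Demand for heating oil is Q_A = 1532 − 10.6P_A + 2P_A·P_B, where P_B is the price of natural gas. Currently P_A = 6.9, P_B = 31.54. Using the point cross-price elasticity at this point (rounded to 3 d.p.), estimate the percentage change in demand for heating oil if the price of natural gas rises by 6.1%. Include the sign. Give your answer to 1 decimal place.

At P_A = 6.9, P_B = 31.54: Q_A = 1894.112.
∂Q_A/∂P_B = 2P_A = 13.8000.
ε = (∂Q_A/∂P_B)(P_B/Q_A) = 13.8000 × 31.54/1894.112 ≈ 0.230.
%ΔQ_A ≈ ε × %ΔP_B = 0.230 × (6.1%) = 1.4%.

1.4%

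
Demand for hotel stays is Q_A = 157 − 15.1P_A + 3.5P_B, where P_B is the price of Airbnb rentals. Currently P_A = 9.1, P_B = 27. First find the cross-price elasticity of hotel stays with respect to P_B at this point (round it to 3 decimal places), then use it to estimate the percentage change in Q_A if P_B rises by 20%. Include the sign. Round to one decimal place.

16.6%

At P_A = 9.1, P_B = 27: Q_A = 114.09.
∂Q_A/∂P_B = 3.5.
ε = (∂Q_A/∂P_B)(P_B/Q_A) = 3.5000 × 27/114.09 ≈ 0.828.
%ΔQ_A ≈ ε × %ΔP_B = 0.828 × (20%) = 16.6%.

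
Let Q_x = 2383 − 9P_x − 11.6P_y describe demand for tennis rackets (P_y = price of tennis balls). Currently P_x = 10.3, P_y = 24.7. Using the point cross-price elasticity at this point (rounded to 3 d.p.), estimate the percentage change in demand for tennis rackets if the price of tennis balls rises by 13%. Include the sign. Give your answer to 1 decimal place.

At P_x = 10.3, P_y = 24.7: Q_x = 2003.78.
∂Q_x/∂P_y = -11.6.
ε = (∂Q_x/∂P_y)(P_y/Q_x) = -11.6000 × 24.7/2003.78 ≈ -0.143.
%ΔQ_x ≈ ε × %ΔP_y = -0.143 × (13%) = -1.9%.

-1.9%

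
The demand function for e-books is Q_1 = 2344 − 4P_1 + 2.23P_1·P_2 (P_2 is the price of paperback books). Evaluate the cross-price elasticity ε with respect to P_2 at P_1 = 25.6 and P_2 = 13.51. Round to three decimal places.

At P_1 = 25.6 and P_2 = 13.51: Q_1 = 3012.859.
∂Q_1/∂P_2 = 2.23P_1 = 2.23(25.6) = 57.0880.
ε = (∂Q_1/∂P_2)(P_2/Q_1) = 57.0880 × (13.51/3012.859) ≈ 0.256.
ε > 0: substitutes.

0.256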